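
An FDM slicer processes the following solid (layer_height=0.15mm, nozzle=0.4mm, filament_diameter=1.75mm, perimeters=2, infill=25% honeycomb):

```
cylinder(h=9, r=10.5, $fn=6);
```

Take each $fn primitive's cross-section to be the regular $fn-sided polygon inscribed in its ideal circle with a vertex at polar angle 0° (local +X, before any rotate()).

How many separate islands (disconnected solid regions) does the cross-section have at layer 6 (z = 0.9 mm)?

1

At z = 0.9 mm: the cylinder: section is a regular 6-gon, circumradius r=10.5. Overall, the cross-section is a single solid region. Island count = 1.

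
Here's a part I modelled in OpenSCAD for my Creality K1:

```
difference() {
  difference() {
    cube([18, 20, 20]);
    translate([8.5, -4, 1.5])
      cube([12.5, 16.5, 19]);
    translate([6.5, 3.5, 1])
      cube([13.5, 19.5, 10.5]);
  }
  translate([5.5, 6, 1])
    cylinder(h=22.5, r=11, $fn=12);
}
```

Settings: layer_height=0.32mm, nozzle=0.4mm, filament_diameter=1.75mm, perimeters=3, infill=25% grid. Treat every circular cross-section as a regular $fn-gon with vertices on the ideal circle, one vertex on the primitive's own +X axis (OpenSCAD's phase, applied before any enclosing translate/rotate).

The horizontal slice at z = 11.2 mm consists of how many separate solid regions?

1

At z = 11.2 mm: the cube is present — its section is the full 18×20 rectangle; the 12.5×16.5 cube at (8.5, -4) contributes its full rectangle; the 13.5×19.5 cube at (6.5, 3.5) contributes its full rectangle; Subtracting the remaining from the first: starting from the 18×20 cube, the 12.5×16.5 cube at (8.5, -4) partially overlaps it — only the 118.75 mm² overlap (of its 206.25 mm²) is removed, clipping the outline; the 13.5×19.5 cube at (6.5, 3.5) partially overlaps it — only the 104.25 mm² overlap (of its 263.25 mm²) is removed, clipping the outline — 1 connected region; the cylinder at (5.5, 6): section is a regular 12-gon, circumradius r=11; After the difference (first − rest): starting from that combined region, the r=11 cylinder at (5.5, 6) partially overlaps it — only the 113.31 mm² overlap (of its 363.00 mm²) is removed, clipping the outline — 1 connected region. The result has 1 disconnected region.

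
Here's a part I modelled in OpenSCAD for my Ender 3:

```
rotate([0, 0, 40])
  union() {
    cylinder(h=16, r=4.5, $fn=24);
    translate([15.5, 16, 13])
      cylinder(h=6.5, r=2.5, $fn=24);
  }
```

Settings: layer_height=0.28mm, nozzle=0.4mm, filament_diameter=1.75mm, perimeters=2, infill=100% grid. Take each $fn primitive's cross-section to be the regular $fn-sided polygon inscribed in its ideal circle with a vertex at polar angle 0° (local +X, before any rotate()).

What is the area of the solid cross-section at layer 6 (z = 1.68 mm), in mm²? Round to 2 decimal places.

At z = 1.68 mm: the cylinder: section is a regular 24-gon, circumradius r=4.5 (area = (24/2)·4.500²·sin(360°/24) = 62.89 mm²); the cylinder at (15.5, 16) is not intersected at this z (z outside [13, 19.5]); Merging all regions: only the r=4.5 cylinder is present, so the union is just that shape — area = 62.89 mm²; (rotated 40° about Z; rotation is an isometry so areas/perimeters/island counts are preserved). Overall, the cross-section is a single solid region. Net area = 62.89 mm².

62.89 mm²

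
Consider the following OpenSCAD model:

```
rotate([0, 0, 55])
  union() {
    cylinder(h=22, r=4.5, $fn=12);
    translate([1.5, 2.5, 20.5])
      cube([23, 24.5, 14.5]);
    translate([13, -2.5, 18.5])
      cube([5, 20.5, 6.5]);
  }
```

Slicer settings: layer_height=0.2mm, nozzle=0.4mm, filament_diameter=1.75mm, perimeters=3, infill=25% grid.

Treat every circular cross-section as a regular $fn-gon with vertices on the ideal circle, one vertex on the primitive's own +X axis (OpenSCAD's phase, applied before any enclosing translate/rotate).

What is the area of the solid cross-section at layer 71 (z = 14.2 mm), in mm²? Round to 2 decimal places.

60.75 mm²

At z = 14.2 mm: the cylinder: section is a regular 12-gon, circumradius r=4.5 (area = (12/2)·4.500²·sin(360°/12) = 60.75 mm²); the cube at (1.5, 2.5) is absent (z outside [20.5, 35]); the cube at (13, -2.5) is not intersected at this z (z outside [18.5, 25]); Combining (union): only the r=4.5 cylinder is present, so the union is just that shape — area = 60.75 mm²; (rotated 55° about Z; rotation is an isometry so areas/perimeters/island counts are preserved). Overall, the cross-section is a single solid region. Net area = 60.75 mm².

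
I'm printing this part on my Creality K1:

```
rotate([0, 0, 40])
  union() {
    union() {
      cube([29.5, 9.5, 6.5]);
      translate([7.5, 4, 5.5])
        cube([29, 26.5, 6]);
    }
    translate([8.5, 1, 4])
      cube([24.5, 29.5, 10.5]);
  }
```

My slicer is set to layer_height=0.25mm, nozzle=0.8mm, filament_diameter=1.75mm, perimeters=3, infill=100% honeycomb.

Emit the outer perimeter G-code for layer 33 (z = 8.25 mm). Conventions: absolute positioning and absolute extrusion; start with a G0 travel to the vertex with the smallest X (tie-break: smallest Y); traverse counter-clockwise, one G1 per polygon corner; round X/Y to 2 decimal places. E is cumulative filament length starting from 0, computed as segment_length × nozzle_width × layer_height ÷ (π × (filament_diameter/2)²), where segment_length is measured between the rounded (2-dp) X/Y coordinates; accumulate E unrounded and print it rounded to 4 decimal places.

At z = 8.25 mm: the cube is absent (z outside [0, 6.5]); the cube at (7.5, 4) is present — its section is the full 29×26.5 rectangle; Combining (union): only the 29×26.5 cube at (7.5, 4) is present, so the union is just that shape — 1 connected region; the cube at (8.5, 1) is present — its section is the full 24.5×29.5 rectangle; Combining (union): the regions partially overlap (shared area 649.25 mm²), so overlapping operands fuse into one piece — 1 connected region; (rotated 40° about Z; rotation is an isometry so areas/perimeters/island counts are preserved). The outline is a single polygon with 8 vertices. Extrusion per mm of travel: 0.8 × 0.25 / (π × 0.875²) = 0.083150. Accumulating E over each segment gives final E = 9.7291.

G0 X-13.86 Y28.19 Z8.25
G1 X3.17 Y7.89 E2.2033
G1 X3.94 Y8.53 E2.2865
G1 X5.87 Y6.23 E2.5362
G1 X24.64 Y21.98 E4.5736
G1 X22.71 Y24.28 E4.8232
G1 X25.39 Y26.53 E5.1142
G1 X8.36 Y46.83 E7.3175
G1 X-13.86 Y28.19 E9.7291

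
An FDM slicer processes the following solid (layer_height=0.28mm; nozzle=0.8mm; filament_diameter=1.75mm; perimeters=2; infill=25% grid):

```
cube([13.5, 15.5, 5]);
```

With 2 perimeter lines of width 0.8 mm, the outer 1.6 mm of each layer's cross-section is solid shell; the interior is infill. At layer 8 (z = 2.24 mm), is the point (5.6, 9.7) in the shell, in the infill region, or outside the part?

At z = 2.24 mm: the 13.5×15.5 cube contributes its full rectangle. Overall, the cross-section is a single solid region. The nearest boundary edge runs (0.00, 15.50)→(0.00, 0.00); distance from the point to it = 5.60 mm. The point is inside the cross-section and 5.60 mm from the nearest boundary — more than the 1.6 mm shell width (2 × 0.8), so it's in the infill interior.

infill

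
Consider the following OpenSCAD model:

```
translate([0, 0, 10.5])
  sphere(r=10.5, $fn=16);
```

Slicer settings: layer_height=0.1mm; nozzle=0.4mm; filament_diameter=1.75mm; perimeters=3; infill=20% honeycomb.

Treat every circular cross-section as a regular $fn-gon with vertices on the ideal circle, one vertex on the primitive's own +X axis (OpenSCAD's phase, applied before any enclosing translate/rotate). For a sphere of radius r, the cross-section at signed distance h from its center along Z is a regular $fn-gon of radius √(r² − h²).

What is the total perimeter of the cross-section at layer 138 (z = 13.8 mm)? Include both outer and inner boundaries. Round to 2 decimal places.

At z = 13.8 mm: the r=10.5 sphere contributes a regular 16-gon of circumradius √(10.5²−3.3²) = 9.968 (perimeter = 2·16·9.968·sin(180°/16) = 62.23 mm). Overall, the cross-section is a single solid region. Total boundary length (outer) = 62.23 mm.

62.23 mm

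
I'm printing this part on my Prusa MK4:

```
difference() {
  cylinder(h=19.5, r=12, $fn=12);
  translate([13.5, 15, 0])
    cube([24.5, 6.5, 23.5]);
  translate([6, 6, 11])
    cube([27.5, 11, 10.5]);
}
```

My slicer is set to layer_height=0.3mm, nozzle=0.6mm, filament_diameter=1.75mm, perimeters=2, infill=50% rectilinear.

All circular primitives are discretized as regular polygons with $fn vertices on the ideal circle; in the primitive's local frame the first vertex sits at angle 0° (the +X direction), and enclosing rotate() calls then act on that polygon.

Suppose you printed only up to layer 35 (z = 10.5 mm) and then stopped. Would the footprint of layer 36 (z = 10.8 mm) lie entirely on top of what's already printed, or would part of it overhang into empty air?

entirely on top

Compare the two slices. At z = 10.5: the r=12 cylinder contributes a regular 12-gon of circumradius 12 (area = (12/2)·12.000²·sin(360°/12) = 432.00 mm²); the cube at (13.5, 15) (footprint 24.5×6.5) is included at this height (area 159.25 mm²); the cube at (6, 6) does not reach this height (z outside [11, 21.5]); Subtracting the remaining from the first: starting from the r=12 cylinder (432.00 mm²), the 24.5×6.5 cube at (13.5, 15) misses the remaining region (no effect) — area = 432.00 mm². At z = 10.8: the r=12 cylinder gives a regular 12-gon of circumradius 12 (constant along its height) (area = (12/2)·12.000²·sin(360°/12) = 432.00 mm²); the cube at (13.5, 15) (footprint 24.5×6.5) is included at this height (area 159.25 mm²); the cube at (6, 6) does not reach this height (z outside [11, 21.5]); Subtracting the remaining from the first: starting from the r=12 cylinder (432.00 mm²), the 24.5×6.5 cube at (13.5, 15) misses the remaining region (no effect) — area = 432.00 mm². Checking containment: the cross-section at z = 10.8 is a subset of the cross-section at z = 10.5.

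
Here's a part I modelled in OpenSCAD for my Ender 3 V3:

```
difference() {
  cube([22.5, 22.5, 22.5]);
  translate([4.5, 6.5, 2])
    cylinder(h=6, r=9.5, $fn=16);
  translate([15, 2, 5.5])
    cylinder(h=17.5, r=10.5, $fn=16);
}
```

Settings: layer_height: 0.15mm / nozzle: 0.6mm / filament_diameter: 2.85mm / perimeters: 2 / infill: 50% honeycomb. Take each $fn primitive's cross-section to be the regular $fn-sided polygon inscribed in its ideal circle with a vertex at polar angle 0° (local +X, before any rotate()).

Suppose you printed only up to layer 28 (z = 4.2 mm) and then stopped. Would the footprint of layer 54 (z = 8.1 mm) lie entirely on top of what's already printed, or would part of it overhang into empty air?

Compare the two slices. At z = 4.2: the cube is present — its section is the full 22.5×22.5 rectangle (area 506.25 mm²); the r=9.5 cylinder at (4.5, 6.5) gives a regular 16-gon of circumradius 9.5 (constant along its height) (area = (16/2)·9.500²·sin(360°/16) = 276.30 mm²); the cylinder at (15, 2) is absent (z outside [5.5, 23]); After the difference (first − rest): starting from the 22.5×22.5 cube (506.25 mm²), the r=9.5 cylinder at (4.5, 6.5) partially overlaps it — only the 194.51 mm² overlap (of its 276.30 mm²) is removed, clipping the outline — area = 311.74 mm². At z = 8.1: the 22.5×22.5 cube contributes its full rectangle (area 506.25 mm²); the cylinder at (4.5, 6.5) is not intersected at this z (z outside [2, 8]); the r=10.5 cylinder at (15, 2) contributes a regular 16-gon of circumradius 10.5 (area = (16/2)·10.500²·sin(360°/16) = 337.53 mm²); Taking the first minus the rest: starting from the 22.5×22.5 cube (506.25 mm²), the r=10.5 cylinder at (15, 2) partially overlaps it — only the 190.29 mm² overlap (of its 337.53 mm²) is removed, clipping the outline — area = 315.96 mm². Checking containment: at z = 8.1 the cross-section extends beyond the z = 4.2 cross-section by about 112.09 mm².

part overhangs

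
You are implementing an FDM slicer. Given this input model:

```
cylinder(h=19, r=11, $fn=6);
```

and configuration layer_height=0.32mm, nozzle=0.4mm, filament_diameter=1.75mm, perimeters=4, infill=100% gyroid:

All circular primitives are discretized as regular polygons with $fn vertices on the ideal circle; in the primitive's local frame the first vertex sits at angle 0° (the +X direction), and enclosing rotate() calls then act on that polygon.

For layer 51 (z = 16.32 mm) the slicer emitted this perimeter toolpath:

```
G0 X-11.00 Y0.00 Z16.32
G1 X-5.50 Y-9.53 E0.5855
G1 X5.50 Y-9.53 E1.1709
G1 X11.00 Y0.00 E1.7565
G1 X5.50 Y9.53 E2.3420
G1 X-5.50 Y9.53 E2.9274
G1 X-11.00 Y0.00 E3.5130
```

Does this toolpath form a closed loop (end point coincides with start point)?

yes

Start point (G0): (-11.00, 0.00). End point (last G1): the path returns to the start — closed.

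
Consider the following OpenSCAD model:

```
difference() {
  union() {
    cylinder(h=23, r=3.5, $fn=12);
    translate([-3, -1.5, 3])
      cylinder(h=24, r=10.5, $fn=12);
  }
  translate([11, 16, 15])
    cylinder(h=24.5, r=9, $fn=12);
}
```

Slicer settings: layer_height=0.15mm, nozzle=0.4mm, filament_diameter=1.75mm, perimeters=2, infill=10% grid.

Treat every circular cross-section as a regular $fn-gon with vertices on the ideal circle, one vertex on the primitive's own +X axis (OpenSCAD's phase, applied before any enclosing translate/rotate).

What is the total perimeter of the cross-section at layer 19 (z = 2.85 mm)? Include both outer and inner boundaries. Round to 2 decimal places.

At z = 2.85 mm: the r=3.5 cylinder contributes a regular 12-gon of circumradius 3.5 (perimeter = 2·12·3.500·sin(180°/12) = 21.74 mm); the cylinder at (-3, -1.5) does not reach this height (z outside [3, 27]); Taking the union: only the r=3.5 cylinder is present, so the union is just that shape — boundary = 21.74 mm; the cylinder at (11, 16) is absent (z outside [15, 39.5]); Taking the first minus the rest: none of the subtracted shapes is present at this height, so the result so far is unchanged — boundary = 21.74 mm. Overall, the cross-section is a single solid region. Total boundary length (outer) = 21.74 mm.

21.74 mm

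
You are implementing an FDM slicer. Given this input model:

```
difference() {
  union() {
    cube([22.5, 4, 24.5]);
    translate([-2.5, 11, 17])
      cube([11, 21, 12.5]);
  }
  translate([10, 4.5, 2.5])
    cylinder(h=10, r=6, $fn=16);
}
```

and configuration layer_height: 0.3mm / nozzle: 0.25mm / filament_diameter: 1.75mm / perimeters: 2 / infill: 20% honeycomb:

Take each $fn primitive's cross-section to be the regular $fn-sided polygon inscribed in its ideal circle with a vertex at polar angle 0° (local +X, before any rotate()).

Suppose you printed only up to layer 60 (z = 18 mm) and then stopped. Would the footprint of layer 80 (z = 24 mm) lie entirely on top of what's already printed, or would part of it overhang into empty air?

Compare the two slices. At z = 18: the cube is present — its section is the full 22.5×4 rectangle (area 90.00 mm²); the cube at (-2.5, 11) (footprint 11×21) is included at this height (area 231.00 mm²); Taking the union: the 2 present regions are separate (no shared area or edge), so areas and boundary lengths simply add and each stays a separate island — area = 321.00 mm²; the cylinder at (10, 4.5) is absent (z outside [2.5, 12.5]); Taking the first minus the rest: none of the subtracted shapes is present at this height, so the result so far is unchanged — area = 321.00 mm². At z = 24: the 22.5×4 cube contributes its full rectangle (area 90.00 mm²); the cube at (-2.5, 11) (footprint 11×21) is included at this height (area 231.00 mm²); Combining (union): the 2 present regions are separate (no shared area or edge), so areas and boundary lengths simply add and each stays a separate island — area = 321.00 mm²; the cylinder at (10, 4.5) does not reach this height (z outside [2.5, 12.5]); After the difference (first − rest): none of the subtracted shapes is present at this height, so that combined region is unchanged — area = 321.00 mm². Checking containment: the cross-section at z = 24 is a subset of the cross-section at z = 18.

entirely on top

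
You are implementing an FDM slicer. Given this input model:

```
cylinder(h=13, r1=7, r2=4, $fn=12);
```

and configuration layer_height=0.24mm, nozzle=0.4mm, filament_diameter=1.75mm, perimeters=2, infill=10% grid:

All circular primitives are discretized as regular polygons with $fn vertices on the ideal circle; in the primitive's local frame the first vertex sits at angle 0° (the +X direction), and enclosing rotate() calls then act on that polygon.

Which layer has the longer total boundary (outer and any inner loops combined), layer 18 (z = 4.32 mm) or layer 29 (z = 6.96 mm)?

Layer 18 (z = 4.32): the cone (r1=7→r2=4) has section circumradius 6.003 here — a regular 12-gon (perimeter = 2·12·6.003·sin(180°/12) = 37.29 mm). So its perimeter = 37.29 mm. Layer 29 (z = 6.96): the cone: at t=0.535 of its height the radius interpolates to r₁+(r₂−r₁)t = 5.394, giving a regular 12-gon of that circumradius (perimeter = 2·12·5.394·sin(180°/12) = 33.50 mm). So its perimeter = 33.50 mm. Layer 18 is larger (37.29 vs 33.50 mm).

layer 18 (z = 4.32 mm)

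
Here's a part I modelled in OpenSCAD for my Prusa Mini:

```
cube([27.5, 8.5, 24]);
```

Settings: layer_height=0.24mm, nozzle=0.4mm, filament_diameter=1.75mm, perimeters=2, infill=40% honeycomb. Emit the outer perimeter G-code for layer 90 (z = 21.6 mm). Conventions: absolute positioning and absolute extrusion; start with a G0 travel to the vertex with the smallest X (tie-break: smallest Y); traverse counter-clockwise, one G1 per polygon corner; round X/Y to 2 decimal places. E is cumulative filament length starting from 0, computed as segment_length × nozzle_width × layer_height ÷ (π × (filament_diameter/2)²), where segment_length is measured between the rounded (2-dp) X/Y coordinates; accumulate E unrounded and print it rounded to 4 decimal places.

G0 X0.00 Y0.00 Z21.60
G1 X27.50 Y0.00 E1.0976
G1 X27.50 Y8.50 E1.4368
G1 X0.00 Y8.50 E2.5344
G1 X0.00 Y0.00 E2.8737

At z = 21.6 mm: the 27.5×8.5 cube contributes its full rectangle. The outline is a single polygon with 4 vertices. Extrusion per mm of travel: 0.4 × 0.24 / (π × 0.875²) = 0.039912. Accumulating E over each segment gives final E = 2.8737.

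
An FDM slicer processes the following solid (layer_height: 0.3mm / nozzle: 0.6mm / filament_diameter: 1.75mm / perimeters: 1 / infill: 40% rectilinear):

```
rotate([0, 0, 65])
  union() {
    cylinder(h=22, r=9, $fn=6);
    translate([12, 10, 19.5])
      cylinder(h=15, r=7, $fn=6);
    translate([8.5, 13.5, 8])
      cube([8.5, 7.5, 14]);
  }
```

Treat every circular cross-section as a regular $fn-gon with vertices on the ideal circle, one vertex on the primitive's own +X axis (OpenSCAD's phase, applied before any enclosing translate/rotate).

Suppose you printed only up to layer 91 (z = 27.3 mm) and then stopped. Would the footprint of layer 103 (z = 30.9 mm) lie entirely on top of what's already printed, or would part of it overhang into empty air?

Compare the two slices. At z = 27.3: the cylinder is not intersected at this z (z outside [0, 22]); the r=7 cylinder at (12, 10) contributes a regular 6-gon of circumradius 7 (area = (6/2)·7.000²·sin(360°/6) = 127.31 mm²); the cube at (8.5, 13.5) is absent (z outside [8, 22]); Combining (union): only the r=7 cylinder at (12, 10) is present, so the union is just that shape — area = 127.31 mm²; (rotated 65° about Z; rotation is an isometry so areas/perimeters/island counts are preserved). At z = 30.9: the cylinder is absent (z outside [0, 22]); the cylinder at (12, 10): section is a regular 6-gon, circumradius r=7 (area = (6/2)·7.000²·sin(360°/6) = 127.31 mm²); the cube at (8.5, 13.5) does not reach this height (z outside [8, 22]); Taking the union: only the r=7 cylinder at (12, 10) is present, so the union is just that shape — area = 127.31 mm²; (whole slice rotated 65° about Z — lengths, areas and connectivity unchanged). Checking containment: the cross-section at z = 30.9 is a subset of the cross-section at z = 27.3.

entirely on top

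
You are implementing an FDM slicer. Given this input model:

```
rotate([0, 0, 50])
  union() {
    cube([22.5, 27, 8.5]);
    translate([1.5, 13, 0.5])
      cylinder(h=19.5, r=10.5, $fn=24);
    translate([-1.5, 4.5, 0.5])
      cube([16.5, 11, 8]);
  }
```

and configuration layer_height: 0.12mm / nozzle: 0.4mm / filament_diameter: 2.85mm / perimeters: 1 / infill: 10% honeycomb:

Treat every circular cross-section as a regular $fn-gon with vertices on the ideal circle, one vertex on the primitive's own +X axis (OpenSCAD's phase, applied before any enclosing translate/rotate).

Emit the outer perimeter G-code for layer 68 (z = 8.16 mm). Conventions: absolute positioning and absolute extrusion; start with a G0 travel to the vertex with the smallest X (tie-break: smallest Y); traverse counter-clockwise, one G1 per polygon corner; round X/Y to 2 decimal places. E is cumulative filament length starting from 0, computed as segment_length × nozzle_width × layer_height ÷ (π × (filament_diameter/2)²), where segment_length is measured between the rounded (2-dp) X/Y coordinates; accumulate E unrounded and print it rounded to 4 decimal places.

G0 X-20.68 Y17.36 Z8.16
G1 X-17.85 Y14.98 E0.0278
G1 X-18.51 Y13.94 E0.0371
G1 X-19.33 Y11.33 E0.0577
G1 X-19.45 Y8.59 E0.0783
G1 X-18.86 Y5.91 E0.0990
G1 X-17.60 Y3.48 E0.1196
G1 X-15.74 Y1.46 E0.1402
G1 X-13.43 Y-0.01 E0.1608
G1 X-10.82 Y-0.84 E0.1814
G1 X-8.08 Y-0.95 E0.2021
G1 X-5.40 Y-0.36 E0.2227
G1 X-2.97 Y0.90 E0.2433
G1 X-2.07 Y1.73 E0.2525
G1 X0.00 Y0.00 E0.2728
G1 X14.46 Y17.24 E0.4421
G1 X-6.22 Y34.59 E0.6452
G1 X-20.68 Y17.36 E0.8145

At z = 8.16 mm: the cube (footprint 22.5×27) is included at this height; the r=10.5 cylinder at (1.5, 13) contributes a regular 24-gon of circumradius 10.5; the 16.5×11 cube at (-1.5, 4.5) contributes its full rectangle; Taking the union: the regions partially overlap (shared area 383.91 mm²), so overlapping operands fuse into one piece — 1 connected region; (whole slice rotated 50° about Z — lengths, areas and connectivity unchanged). The outline is a single polygon with 17 vertices. Extrusion per mm of travel: 0.4 × 0.12 / (π × 1.425²) = 0.007524. Accumulating E over each segment gives final E = 0.8145.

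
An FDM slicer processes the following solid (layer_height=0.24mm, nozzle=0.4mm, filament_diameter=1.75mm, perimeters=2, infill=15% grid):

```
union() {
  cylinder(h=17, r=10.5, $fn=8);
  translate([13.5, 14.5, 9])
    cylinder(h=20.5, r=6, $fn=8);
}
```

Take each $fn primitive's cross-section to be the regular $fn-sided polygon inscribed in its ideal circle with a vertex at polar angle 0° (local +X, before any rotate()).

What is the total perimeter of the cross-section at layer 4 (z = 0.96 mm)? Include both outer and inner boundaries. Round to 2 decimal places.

64.29 mm

At z = 0.96 mm: the r=10.5 cylinder contributes a regular 8-gon of circumradius 10.5 (perimeter = 2·8·10.500·sin(180°/8) = 64.29 mm); the cylinder at (13.5, 14.5) is absent (z outside [9, 29.5]); Taking the union: only the r=10.5 cylinder is present, so the union is just that shape — boundary = 64.29 mm. Overall, the cross-section is a single solid region. Total boundary length (outer) = 64.29 mm.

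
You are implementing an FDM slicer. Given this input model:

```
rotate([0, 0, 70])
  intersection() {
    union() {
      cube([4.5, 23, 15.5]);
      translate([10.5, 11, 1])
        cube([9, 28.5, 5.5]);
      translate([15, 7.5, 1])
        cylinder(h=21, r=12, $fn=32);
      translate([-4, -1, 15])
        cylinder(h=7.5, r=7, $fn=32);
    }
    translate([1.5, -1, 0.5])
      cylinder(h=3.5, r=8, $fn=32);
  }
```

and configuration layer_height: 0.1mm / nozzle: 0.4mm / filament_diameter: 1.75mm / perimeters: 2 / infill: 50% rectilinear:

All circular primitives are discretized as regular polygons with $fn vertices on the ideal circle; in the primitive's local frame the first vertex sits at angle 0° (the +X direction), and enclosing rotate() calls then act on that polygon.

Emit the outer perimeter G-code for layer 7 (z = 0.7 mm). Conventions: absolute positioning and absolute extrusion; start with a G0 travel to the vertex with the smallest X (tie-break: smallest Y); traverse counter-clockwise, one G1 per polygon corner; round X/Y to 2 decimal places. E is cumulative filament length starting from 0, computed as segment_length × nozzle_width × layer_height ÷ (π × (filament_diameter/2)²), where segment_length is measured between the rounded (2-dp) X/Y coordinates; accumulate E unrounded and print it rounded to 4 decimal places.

At z = 0.7 mm: the cube is present — its section is the full 4.5×23 rectangle; the cube at (10.5, 11) does not reach this height (z outside [1, 6.5]); the cylinder at (15, 7.5) does not reach this height (z outside [1, 22]); the cylinder at (-4, -1) is not intersected at this z (z outside [15, 22.5]); Merging all regions: only the 4.5×23 cube is present, so the union is just that shape — 1 connected region; the r=8 cylinder at (1.5, -1) contributes a regular 32-gon of circumradius 8; After intersecting: the r=8 cylinder at (1.5, -1) partially overlaps the result so far; clipping to the common part keeps 30.73 mm² — 1 connected region; (rotated 70° about Z; rotation is an isometry so areas/perimeters/island counts are preserved). The outline is a single polygon with 6 vertices. Extrusion per mm of travel: 0.4 × 0.1 / (π × 0.875²) = 0.016630. Accumulating E over each segment gives final E = 0.3716.

G0 X-6.44 Y2.34 Z0.70
G1 X0.00 Y0.00 E0.1139
G1 X1.54 Y4.23 E0.1888
G1 X-4.48 Y6.42 E0.2953
G1 X-5.39 Y5.22 E0.3204
G1 X-6.06 Y3.80 E0.3465
G1 X-6.44 Y2.34 E0.3716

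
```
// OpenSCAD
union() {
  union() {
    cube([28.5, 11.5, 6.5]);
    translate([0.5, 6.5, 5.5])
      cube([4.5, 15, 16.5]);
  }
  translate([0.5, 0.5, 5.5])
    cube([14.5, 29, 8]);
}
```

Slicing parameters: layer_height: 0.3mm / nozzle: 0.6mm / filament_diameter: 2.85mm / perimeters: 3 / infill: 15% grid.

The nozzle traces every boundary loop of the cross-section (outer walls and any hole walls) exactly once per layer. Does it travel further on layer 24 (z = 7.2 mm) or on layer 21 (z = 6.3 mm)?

Layer 24 (z = 7.2): the cube is not intersected at this z (z outside [0, 6.5]); the cube at (0.5, 6.5) is present — its section is the full 4.5×15 rectangle (perimeter 39.00 mm); Merging all regions: only the 4.5×15 cube at (0.5, 6.5) is present, so the union is just that shape — boundary = 39.00 mm; the cube at (0.5, 0.5) is present — its section is the full 14.5×29 rectangle (perimeter 87.00 mm); Merging all regions: the result so far lies entirely inside the 14.5×29 cube at (0.5, 0.5), so the union is just the 14.5×29 cube at (0.5, 0.5) — boundary = 87.00 mm. So its perimeter = 87.00 mm. Layer 21 (z = 6.3): the cube is present — its section is the full 28.5×11.5 rectangle (perimeter 80.00 mm); the cube at (0.5, 6.5) is present — its section is the full 4.5×15 rectangle (perimeter 39.00 mm); Merging all regions: the regions partially overlap (shared area 22.50 mm²), so the edge portions inside another operand are dropped and the merged outline is re-measured after clipping — boundary = 100.00 mm; the cube at (0.5, 0.5) (footprint 14.5×29) is included at this height (perimeter 87.00 mm); Combining (union): the regions partially overlap (shared area 204.50 mm²), so the edge portions inside another operand are dropped and the merged outline is re-measured after clipping — boundary = 116.00 mm. So its perimeter = 116.00 mm. Layer 21 is larger (116.00 vs 87.00 mm).

layer 21 (z = 6.3 mm)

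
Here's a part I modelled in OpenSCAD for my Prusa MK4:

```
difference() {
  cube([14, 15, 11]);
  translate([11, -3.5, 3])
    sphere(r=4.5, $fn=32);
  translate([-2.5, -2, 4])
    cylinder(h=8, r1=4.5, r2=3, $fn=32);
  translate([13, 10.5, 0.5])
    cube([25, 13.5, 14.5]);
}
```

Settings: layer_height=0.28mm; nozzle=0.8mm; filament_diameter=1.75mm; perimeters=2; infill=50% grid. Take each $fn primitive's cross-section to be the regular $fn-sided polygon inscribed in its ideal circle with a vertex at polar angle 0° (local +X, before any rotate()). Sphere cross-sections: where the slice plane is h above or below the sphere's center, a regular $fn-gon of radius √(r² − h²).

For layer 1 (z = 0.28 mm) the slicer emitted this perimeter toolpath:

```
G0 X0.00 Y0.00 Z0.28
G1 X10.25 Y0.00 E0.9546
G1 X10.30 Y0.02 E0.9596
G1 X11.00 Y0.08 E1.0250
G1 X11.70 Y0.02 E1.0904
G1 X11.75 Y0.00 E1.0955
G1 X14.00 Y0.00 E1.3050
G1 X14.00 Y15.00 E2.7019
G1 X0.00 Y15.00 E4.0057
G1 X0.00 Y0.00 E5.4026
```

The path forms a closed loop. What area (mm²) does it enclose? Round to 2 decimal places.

209.93 mm²

Apply the shoelace formula to the sequence of (X, Y) vertices; enclosed area = 209.93 mm².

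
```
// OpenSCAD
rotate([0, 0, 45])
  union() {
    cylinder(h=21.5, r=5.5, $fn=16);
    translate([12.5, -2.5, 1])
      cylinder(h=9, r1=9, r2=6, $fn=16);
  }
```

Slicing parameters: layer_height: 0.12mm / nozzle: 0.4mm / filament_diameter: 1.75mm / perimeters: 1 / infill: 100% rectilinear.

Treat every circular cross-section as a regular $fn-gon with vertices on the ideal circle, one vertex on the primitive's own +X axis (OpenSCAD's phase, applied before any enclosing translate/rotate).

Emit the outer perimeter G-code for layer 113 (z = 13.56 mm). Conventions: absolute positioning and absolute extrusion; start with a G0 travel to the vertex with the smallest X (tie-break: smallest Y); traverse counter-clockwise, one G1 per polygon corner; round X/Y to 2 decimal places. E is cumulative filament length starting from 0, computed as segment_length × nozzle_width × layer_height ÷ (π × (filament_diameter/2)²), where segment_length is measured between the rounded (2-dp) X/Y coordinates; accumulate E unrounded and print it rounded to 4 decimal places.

G0 X-5.50 Y0.00 Z13.56
G1 X-5.08 Y-2.10 E0.0427
G1 X-3.89 Y-3.89 E0.0856
G1 X-2.10 Y-5.08 E0.1285
G1 X0.00 Y-5.50 E0.1713
G1 X2.10 Y-5.08 E0.2140
G1 X3.89 Y-3.89 E0.2569
G1 X5.08 Y-2.10 E0.2998
G1 X5.50 Y0.00 E0.3425
G1 X5.08 Y2.10 E0.3853
G1 X3.89 Y3.89 E0.4282
G1 X2.10 Y5.08 E0.4711
G1 X0.00 Y5.50 E0.5138
G1 X-2.10 Y5.08 E0.5565
G1 X-3.89 Y3.89 E0.5994
G1 X-5.08 Y2.10 E0.6423
G1 X-5.50 Y0.00 E0.6851

At z = 13.56 mm: the cylinder: section is a regular 16-gon, circumradius r=5.5; the cone at (12.5, -2.5) is not intersected at this z (z outside [1, 10]); Combining (union): only the r=5.5 cylinder is present, so the union is just that shape — 1 connected region; (rotated 45° about Z; rotation is an isometry so areas/perimeters/island counts are preserved). The outline is a single polygon with 16 vertices. Extrusion per mm of travel: 0.4 × 0.12 / (π × 0.875²) = 0.019956. Accumulating E over each segment gives final E = 0.6851.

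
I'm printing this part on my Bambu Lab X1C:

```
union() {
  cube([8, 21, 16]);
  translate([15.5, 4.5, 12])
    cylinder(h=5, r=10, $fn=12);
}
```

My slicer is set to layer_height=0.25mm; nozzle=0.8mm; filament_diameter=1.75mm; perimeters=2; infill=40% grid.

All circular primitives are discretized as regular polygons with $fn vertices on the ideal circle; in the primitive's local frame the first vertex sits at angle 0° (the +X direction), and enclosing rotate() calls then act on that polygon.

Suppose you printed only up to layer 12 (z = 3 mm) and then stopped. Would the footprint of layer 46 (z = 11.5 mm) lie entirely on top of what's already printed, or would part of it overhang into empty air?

Compare the two slices. At z = 3: the 8×21 cube contributes its full rectangle (area 168.00 mm²); the cylinder at (15.5, 4.5) is not intersected at this z (z outside [12, 17]); Taking the union: only the 8×21 cube is present, so the union is just that shape — area = 168.00 mm². At z = 11.5: the cube is present — its section is the full 8×21 rectangle (area 168.00 mm²); the cylinder at (15.5, 4.5) is not intersected at this z (z outside [12, 17]); Combining (union): only the 8×21 cube is present, so the union is just that shape — area = 168.00 mm². Checking containment: the cross-section at z = 11.5 is a subset of the cross-section at z = 3.

entirely on top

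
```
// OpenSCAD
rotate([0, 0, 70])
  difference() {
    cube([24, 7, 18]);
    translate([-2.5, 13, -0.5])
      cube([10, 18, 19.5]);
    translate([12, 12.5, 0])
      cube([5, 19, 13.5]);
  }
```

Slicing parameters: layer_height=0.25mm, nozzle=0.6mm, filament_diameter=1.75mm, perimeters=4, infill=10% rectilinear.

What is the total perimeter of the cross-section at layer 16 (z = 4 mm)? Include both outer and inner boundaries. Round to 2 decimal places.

62.00 mm

At z = 4 mm: the cube is present — its section is the full 24×7 rectangle (perimeter 62.00 mm); the cube at (-2.5, 13) is present — its section is the full 10×18 rectangle (perimeter 56.00 mm); the cube at (12, 12.5) (footprint 5×19) is included at this height (perimeter 48.00 mm); After the difference (first − rest): starting from the 24×7 cube, the 10×18 cube at (-2.5, 13) misses the remaining region (no effect); the 5×19 cube at (12, 12.5) misses the remaining region (no effect) — boundary = 62.00 mm; (whole slice rotated 70° about Z — lengths, areas and connectivity unchanged). Overall, the cross-section is a single solid region. Total boundary length (outer) = 62.00 mm.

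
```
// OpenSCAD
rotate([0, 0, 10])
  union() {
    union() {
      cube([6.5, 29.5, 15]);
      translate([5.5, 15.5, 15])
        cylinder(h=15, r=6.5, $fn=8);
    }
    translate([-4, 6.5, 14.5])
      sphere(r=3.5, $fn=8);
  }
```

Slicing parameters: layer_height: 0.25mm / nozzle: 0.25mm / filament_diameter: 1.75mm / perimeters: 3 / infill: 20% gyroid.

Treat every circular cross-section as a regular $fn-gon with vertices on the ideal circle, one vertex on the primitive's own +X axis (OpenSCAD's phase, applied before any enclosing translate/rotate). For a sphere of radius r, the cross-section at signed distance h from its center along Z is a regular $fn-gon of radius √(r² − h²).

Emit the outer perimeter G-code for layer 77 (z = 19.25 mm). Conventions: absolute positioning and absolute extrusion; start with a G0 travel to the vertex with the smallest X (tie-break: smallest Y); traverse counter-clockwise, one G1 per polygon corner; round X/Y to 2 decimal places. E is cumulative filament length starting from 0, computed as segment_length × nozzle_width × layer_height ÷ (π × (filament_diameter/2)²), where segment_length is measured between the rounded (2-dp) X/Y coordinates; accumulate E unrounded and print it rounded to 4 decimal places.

G0 X-3.68 Y15.09 Z19.25
G1 X-1.00 Y10.90 E0.1292
G1 X3.85 Y9.82 E0.2584
G1 X8.05 Y12.49 E0.3877
G1 X9.13 Y17.35 E0.5170
G1 X6.45 Y21.54 E0.6463
G1 X1.60 Y22.62 E0.7754
G1 X-2.60 Y19.95 E0.9047
G1 X-3.68 Y15.09 E1.0341

At z = 19.25 mm: the cube is not intersected at this z (z outside [0, 15]); the r=6.5 cylinder at (5.5, 15.5) gives a regular 8-gon of circumradius 6.5 (constant along its height); Combining (union): only the r=6.5 cylinder at (5.5, 15.5) is present, so the union is just that shape — 1 connected region; the sphere at (-4, 6.5) is not intersected at this z (|z−center|=4.750 > r=3.5); Merging all regions: only that combined region is present, so the union is just that shape — 1 connected region; (rotated 10° about Z; rotation is an isometry so areas/perimeters/island counts are preserved). The outline is a single polygon with 8 vertices. Extrusion per mm of travel: 0.25 × 0.25 / (π × 0.875²) = 0.025984. Accumulating E over each segment gives final E = 1.0341.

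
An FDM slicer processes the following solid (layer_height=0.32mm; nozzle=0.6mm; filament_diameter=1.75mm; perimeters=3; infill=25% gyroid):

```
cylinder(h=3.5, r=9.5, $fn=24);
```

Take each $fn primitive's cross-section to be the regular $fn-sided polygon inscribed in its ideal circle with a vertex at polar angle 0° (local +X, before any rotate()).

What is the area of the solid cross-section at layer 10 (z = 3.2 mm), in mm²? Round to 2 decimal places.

280.30 mm²

At z = 3.2 mm: the r=9.5 cylinder contributes a regular 24-gon of circumradius 9.5 (area = (24/2)·9.500²·sin(360°/24) = 280.30 mm²). Overall, the cross-section is a single solid region. Net area = 280.30 mm².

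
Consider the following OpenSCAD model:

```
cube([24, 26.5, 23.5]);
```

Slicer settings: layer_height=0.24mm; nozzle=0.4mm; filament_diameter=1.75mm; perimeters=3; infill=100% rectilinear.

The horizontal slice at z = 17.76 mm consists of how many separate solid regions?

At z = 17.76 mm: the cube is present — its section is the full 24×26.5 rectangle. The result has 1 disconnected region.

1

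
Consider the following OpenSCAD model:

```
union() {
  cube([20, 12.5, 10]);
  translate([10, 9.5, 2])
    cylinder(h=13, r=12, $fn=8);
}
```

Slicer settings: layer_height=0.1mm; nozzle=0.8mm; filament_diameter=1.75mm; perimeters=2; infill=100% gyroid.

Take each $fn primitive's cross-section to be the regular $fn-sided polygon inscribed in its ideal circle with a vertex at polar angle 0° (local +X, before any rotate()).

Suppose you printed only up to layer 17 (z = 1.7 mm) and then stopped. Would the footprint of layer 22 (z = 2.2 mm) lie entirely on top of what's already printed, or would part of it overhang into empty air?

part overhangs

Compare the two slices. At z = 1.7: the cube is present — its section is the full 20×12.5 rectangle (area 250.00 mm²); the cylinder at (10, 9.5) is absent (z outside [2, 15]); Taking the union: only the 20×12.5 cube is present, so the union is just that shape — area = 250.00 mm². At z = 2.2: the cube is present — its section is the full 20×12.5 rectangle (area 250.00 mm²); the cylinder at (10, 9.5): section is a regular 8-gon, circumradius r=12 (area = (8/2)·12.000²·sin(360°/8) = 407.29 mm²); Combining (union): the regions partially overlap — summed areas 657.29 mm² minus the doubly-counted overlap 238.90 mm² gives 418.39 mm² — area = 418.39 mm². Checking containment: at z = 2.2 the cross-section extends beyond the z = 1.7 cross-section by about 168.39 mm².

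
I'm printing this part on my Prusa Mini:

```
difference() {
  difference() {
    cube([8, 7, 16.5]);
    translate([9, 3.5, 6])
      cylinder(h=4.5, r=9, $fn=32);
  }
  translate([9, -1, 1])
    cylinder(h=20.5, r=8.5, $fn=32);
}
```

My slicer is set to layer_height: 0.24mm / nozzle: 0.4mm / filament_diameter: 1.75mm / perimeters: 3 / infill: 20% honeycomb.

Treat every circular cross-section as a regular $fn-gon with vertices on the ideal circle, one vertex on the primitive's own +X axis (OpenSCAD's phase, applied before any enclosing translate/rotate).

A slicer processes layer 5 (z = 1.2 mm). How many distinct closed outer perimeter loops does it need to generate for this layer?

1

At z = 1.2 mm: the cube (footprint 8×7) is included at this height; the cylinder at (9, 3.5) is absent (z outside [6, 10.5]); Taking the first minus the rest: none of the subtracted shapes is present at this height, so the 8×7 cube is unchanged — 1 connected region; the cylinder at (9, -1): section is a regular 32-gon, circumradius r=8.5; Taking the first minus the rest: starting from the result so far, the r=8.5 cylinder at (9, -1) partially overlaps it — only the 40.05 mm² overlap (of its 225.52 mm²) is removed, clipping the outline — 1 connected region. The result has 1 disconnected region.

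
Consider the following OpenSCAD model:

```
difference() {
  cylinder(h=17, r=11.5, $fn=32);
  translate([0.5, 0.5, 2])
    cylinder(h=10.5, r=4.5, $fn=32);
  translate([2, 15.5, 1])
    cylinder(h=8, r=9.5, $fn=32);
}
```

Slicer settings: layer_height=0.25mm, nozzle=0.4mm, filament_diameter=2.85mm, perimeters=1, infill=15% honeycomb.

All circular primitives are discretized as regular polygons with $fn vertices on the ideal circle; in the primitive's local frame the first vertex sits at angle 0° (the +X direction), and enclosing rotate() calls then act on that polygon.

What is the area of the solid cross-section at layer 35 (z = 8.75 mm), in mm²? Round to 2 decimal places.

At z = 8.75 mm: the r=11.5 cylinder gives a regular 32-gon of circumradius 11.5 (constant along its height) (area = (32/2)·11.500²·sin(360°/32) = 412.81 mm²); the cylinder at (0.5, 0.5): section is a regular 32-gon, circumradius r=4.5 (area = (32/2)·4.500²·sin(360°/32) = 63.21 mm²); the r=9.5 cylinder at (2, 15.5) gives a regular 32-gon of circumradius 9.5 (constant along its height) (area = (32/2)·9.500²·sin(360°/32) = 281.71 mm²); Taking the first minus the rest: starting from the r=11.5 cylinder (412.81 mm²), the r=4.5 cylinder at (0.5, 0.5) lies wholly inside it (removes its full 63.21 mm² and its 28.23 mm outline becomes a hole wall); the r=9.5 cylinder at (2, 15.5) partially overlaps it — only the 50.30 mm² overlap (of its 281.71 mm²) is removed, clipping the outline — area = 299.30 mm². Overall, the cross-section is one region with 1 hole. Net area = 299.30 mm².

299.30 mm²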